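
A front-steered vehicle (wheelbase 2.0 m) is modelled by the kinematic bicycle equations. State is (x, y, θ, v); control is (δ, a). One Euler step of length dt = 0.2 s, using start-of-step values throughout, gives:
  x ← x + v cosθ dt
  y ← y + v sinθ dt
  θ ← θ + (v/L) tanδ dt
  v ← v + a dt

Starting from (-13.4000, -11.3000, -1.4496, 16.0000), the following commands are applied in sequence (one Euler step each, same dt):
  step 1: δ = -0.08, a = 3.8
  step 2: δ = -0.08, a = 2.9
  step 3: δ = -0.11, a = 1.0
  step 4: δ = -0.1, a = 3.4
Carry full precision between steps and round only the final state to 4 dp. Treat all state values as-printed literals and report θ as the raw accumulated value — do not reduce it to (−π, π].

(-14.6723, -24.5772, -2.0797, 18.2200)

after step 1 (δ=-0.08, a=3.8): (-13.013120, -14.476527, -1.577874, 16.760000)
after step 2 (δ=-0.08, a=2.9): (-13.036844, -17.828443, -1.712241, 17.340000)
after step 3 (δ=-0.11, a=1.0): (-13.525738, -21.261810, -1.903754, 17.540000)
after step 4 (δ=-0.1, a=3.4): (-14.672291, -24.577150, -2.079741, 18.220000)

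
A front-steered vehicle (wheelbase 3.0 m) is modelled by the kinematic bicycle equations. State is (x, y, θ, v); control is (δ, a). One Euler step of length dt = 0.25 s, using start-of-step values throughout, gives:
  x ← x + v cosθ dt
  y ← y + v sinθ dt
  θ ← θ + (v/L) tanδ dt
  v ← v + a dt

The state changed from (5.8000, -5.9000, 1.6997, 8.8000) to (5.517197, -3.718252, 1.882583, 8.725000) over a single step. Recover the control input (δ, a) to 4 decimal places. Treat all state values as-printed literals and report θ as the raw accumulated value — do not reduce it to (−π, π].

a = (v'−v)/dt = (-0.075000)/0.25 = -0.3000
Δθ = θ'−θ = 0.182883;  (v·dt/L) = 8.8000·0.25/3.0 = 0.733333
tan δ = Δθ·L/(v·dt) = 0.249386  →  δ = 0.2444

δ = 0.2444, a = -0.3000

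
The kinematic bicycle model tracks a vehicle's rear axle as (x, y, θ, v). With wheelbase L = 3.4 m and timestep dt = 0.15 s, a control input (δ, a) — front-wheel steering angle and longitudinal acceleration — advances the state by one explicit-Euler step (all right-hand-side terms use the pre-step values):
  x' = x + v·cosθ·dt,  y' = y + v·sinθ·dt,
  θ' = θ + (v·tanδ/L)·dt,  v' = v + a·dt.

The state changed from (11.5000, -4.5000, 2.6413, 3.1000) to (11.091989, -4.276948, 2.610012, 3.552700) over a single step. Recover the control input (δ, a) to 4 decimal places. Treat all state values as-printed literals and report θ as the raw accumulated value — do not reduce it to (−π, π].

δ = -0.2249, a = 3.0180

a = (v'−v)/dt = (0.452700)/0.15 = 3.0180
Δθ = θ'−θ = -0.031288;  (v·dt/L) = 3.1000·0.15/3.4 = 0.136765
tan δ = Δθ·L/(v·dt) = -0.228772  →  δ = -0.2249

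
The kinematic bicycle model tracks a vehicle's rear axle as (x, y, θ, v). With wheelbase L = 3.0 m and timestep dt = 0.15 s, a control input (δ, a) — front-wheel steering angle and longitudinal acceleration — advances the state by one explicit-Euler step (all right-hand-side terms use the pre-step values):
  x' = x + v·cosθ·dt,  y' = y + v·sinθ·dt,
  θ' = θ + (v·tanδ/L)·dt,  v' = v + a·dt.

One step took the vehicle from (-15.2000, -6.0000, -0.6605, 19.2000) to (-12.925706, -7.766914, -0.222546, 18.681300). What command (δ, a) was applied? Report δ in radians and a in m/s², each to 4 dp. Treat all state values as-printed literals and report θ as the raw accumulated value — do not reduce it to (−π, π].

δ = 0.4280, a = -3.4580

a = (v'−v)/dt = (-0.518700)/0.15 = -3.4580
Δθ = θ'−θ = 0.437954;  (v·dt/L) = 19.2000·0.15/3.0 = 0.960000
tan δ = Δθ·L/(v·dt) = 0.456202  →  δ = 0.4280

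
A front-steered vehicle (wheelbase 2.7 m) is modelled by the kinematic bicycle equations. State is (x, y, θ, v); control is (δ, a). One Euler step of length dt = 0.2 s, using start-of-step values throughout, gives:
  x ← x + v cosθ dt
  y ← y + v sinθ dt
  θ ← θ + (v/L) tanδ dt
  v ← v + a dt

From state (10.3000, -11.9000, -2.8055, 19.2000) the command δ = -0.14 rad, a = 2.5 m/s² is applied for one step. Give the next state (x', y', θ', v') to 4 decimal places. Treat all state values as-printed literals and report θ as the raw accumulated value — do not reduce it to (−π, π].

x' = 10.3000 + 19.2000·cos(-2.8055)·0.2 = 6.6748
y' = -11.9000 + 19.2000·sin(-2.8055)·0.2 = -13.1664
θ' = -2.8055 + (19.2000/2.7)·tan(-0.14)·0.2 = -3.0059
v' = 19.2000 + 2.5000·0.2 = 19.7000

(6.6748, -13.1664, -3.0059, 19.7000)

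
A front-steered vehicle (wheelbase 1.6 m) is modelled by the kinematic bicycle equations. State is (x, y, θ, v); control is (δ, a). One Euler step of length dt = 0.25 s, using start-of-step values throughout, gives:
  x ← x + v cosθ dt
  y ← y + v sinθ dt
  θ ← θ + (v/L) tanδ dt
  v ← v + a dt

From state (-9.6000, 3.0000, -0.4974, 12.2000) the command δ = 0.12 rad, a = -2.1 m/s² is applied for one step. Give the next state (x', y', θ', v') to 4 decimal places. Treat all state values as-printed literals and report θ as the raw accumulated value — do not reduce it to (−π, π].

(-6.9196, 1.5447, -0.2675, 11.6750)

x' = -9.6000 + 12.2000·cos(-0.4974)·0.25 = -6.9196
y' = 3.0000 + 12.2000·sin(-0.4974)·0.25 = 1.5447
θ' = -0.4974 + (12.2000/1.6)·tan(0.12)·0.25 = -0.2675
v' = 12.2000 − 2.1000·0.25 = 11.6750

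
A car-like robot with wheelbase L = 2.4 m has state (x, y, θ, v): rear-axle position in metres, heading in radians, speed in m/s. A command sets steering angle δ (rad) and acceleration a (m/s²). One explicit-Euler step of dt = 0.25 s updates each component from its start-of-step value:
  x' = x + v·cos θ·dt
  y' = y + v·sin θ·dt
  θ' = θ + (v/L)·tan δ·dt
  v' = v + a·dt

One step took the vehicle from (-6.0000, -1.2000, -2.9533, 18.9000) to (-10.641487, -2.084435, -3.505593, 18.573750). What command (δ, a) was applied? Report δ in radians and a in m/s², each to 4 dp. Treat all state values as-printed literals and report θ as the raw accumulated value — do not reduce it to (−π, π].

a = (v'−v)/dt = (-0.326250)/0.25 = -1.3050
Δθ = θ'−θ = -0.552293;  (v·dt/L) = 18.9000·0.25/2.4 = 1.968750
tan δ = Δθ·L/(v·dt) = -0.280530  →  δ = -0.2735

δ = -0.2735, a = -1.3050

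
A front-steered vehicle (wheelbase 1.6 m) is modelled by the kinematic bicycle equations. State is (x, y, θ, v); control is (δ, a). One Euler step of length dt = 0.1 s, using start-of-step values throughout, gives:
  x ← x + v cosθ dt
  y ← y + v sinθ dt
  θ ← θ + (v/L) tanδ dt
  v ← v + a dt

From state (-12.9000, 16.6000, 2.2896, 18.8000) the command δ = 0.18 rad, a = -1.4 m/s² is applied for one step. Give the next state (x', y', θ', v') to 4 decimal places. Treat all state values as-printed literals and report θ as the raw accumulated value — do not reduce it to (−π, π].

x' = -12.9000 + 18.8000·cos(2.2896)·0.1 = -14.1380
y' = 16.6000 + 18.8000·sin(2.2896)·0.1 = 18.0149
θ' = 2.2896 + (18.8000/1.6)·tan(0.18)·0.1 = 2.5034
v' = 18.8000 − 1.4000·0.1 = 18.6600

(-14.1380, 18.0149, 2.5034, 18.6600)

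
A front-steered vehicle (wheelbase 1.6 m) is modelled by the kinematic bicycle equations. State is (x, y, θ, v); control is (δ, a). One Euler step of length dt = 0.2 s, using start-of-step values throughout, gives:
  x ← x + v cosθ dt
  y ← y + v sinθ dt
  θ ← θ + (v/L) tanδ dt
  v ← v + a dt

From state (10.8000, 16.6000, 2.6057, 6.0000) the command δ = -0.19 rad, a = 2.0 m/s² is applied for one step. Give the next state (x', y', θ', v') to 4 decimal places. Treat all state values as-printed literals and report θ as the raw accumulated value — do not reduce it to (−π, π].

x' = 10.8000 + 6.0000·cos(2.6057)·0.2 = 9.7682
y' = 16.6000 + 6.0000·sin(2.6057)·0.2 = 17.2127
θ' = 2.6057 + (6.0000/1.6)·tan(-0.19)·0.2 = 2.4615
v' = 6.0000 + 2.0000·0.2 = 6.4000

(9.7682, 17.2127, 2.4615, 6.4000)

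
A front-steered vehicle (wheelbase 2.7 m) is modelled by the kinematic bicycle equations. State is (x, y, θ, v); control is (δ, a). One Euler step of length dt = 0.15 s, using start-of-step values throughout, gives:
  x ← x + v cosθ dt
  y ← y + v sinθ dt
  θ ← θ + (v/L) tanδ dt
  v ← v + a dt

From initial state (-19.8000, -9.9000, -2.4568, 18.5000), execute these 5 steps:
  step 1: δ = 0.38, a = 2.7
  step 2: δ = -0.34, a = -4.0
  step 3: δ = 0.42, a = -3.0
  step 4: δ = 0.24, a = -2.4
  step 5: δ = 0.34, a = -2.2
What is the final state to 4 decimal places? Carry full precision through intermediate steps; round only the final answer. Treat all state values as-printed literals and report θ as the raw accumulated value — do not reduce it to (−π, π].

(-26.7228, -21.0636, -1.3771, 17.1650)

after step 1 (δ=0.38, a=2.7): (-21.949377, -11.655222, -2.046292, 18.905000)
after step 2 (δ=-0.34, a=-4.0): (-23.247525, -14.176390, -2.417814, 18.305000)
after step 3 (δ=0.42, a=-3.0): (-25.304941, -15.994682, -1.963675, 17.855000)
after step 4 (δ=0.24, a=-2.4): (-26.330307, -18.468878, -1.720930, 17.495000)
after step 5 (δ=0.34, a=-2.2): (-26.722816, -21.063608, -1.377117, 17.165000)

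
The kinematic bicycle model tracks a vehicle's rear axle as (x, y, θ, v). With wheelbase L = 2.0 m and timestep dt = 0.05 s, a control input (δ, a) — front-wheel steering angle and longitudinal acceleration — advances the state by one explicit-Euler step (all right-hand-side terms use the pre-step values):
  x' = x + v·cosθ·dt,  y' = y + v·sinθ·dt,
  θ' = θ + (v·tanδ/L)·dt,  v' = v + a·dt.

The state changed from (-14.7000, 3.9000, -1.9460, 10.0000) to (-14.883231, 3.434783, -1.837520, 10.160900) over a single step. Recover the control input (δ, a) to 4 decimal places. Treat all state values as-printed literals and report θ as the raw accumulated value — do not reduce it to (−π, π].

a = (v'−v)/dt = (0.160900)/0.05 = 3.2180
Δθ = θ'−θ = 0.108480;  (v·dt/L) = 10.0000·0.05/2.0 = 0.250000
tan δ = Δθ·L/(v·dt) = 0.433920  →  δ = 0.4094

δ = 0.4094, a = 3.2180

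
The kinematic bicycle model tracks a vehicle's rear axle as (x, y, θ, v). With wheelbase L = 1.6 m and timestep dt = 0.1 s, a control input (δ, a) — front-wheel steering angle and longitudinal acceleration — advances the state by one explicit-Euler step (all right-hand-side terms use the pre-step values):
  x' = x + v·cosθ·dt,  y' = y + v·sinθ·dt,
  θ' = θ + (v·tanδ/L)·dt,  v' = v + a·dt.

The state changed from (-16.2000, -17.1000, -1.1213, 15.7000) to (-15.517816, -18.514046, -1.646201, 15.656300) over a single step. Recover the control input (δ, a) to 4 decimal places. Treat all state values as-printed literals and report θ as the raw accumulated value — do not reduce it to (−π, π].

δ = -0.4912, a = -0.4370

a = (v'−v)/dt = (-0.043700)/0.1 = -0.4370
Δθ = θ'−θ = -0.524901;  (v·dt/L) = 15.7000·0.1/1.6 = 0.981250
tan δ = Δθ·L/(v·dt) = -0.534931  →  δ = -0.4912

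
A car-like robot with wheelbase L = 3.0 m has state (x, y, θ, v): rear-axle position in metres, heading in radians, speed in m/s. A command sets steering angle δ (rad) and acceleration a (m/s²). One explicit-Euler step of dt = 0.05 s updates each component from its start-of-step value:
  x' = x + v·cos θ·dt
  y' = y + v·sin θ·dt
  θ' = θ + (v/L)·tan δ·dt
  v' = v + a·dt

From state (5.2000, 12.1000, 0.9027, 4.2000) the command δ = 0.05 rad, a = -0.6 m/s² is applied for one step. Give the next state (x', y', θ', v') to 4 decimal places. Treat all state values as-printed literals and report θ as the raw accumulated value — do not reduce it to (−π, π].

(5.3301, 12.2649, 0.9062, 4.1700)

x' = 5.2000 + 4.2000·cos(0.9027)·0.05 = 5.3301
y' = 12.1000 + 4.2000·sin(0.9027)·0.05 = 12.2649
θ' = 0.9027 + (4.2000/3.0)·tan(0.05)·0.05 = 0.9062
v' = 4.2000 − 0.6000·0.05 = 4.1700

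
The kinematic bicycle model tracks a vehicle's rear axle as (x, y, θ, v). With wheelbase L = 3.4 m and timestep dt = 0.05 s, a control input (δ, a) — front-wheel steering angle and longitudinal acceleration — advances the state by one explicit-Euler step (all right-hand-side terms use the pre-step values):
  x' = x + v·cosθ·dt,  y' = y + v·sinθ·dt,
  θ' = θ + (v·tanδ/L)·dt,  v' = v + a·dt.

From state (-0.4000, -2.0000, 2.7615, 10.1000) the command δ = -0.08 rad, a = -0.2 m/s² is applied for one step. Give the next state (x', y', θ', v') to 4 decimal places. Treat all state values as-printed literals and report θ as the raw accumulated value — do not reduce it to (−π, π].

x' = -0.4000 + 10.1000·cos(2.7615)·0.05 = -0.8690
y' = -2.0000 + 10.1000·sin(2.7615)·0.05 = -1.8126
θ' = 2.7615 + (10.1000/3.4)·tan(-0.08)·0.05 = 2.7496
v' = 10.1000 − 0.2000·0.05 = 10.0900

(-0.8690, -1.8126, 2.7496, 10.0900)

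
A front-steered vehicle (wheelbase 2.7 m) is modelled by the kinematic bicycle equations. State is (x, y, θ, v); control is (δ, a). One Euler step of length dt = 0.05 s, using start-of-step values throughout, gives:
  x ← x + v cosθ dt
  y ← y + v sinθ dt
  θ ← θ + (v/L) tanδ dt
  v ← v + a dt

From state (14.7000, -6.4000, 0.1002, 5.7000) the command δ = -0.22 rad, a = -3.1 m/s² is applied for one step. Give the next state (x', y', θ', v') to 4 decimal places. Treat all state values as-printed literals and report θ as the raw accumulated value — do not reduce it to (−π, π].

(14.9836, -6.3715, 0.0766, 5.5450)

x' = 14.7000 + 5.7000·cos(0.1002)·0.05 = 14.9836
y' = -6.4000 + 5.7000·sin(0.1002)·0.05 = -6.3715
θ' = 0.1002 + (5.7000/2.7)·tan(-0.22)·0.05 = 0.0766
v' = 5.7000 − 3.1000·0.05 = 5.5450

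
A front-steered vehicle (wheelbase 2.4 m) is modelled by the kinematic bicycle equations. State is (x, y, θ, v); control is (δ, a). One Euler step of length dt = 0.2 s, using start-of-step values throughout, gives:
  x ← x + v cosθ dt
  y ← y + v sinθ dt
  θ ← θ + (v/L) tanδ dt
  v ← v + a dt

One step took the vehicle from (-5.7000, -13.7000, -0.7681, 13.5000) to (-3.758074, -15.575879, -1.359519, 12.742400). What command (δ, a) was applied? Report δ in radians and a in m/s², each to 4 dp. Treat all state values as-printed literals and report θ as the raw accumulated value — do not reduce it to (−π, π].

a = (v'−v)/dt = (-0.757600)/0.2 = -3.7880
Δθ = θ'−θ = -0.591419;  (v·dt/L) = 13.5000·0.2/2.4 = 1.125000
tan δ = Δθ·L/(v·dt) = -0.525706  →  δ = -0.4840

δ = -0.4840, a = -3.7880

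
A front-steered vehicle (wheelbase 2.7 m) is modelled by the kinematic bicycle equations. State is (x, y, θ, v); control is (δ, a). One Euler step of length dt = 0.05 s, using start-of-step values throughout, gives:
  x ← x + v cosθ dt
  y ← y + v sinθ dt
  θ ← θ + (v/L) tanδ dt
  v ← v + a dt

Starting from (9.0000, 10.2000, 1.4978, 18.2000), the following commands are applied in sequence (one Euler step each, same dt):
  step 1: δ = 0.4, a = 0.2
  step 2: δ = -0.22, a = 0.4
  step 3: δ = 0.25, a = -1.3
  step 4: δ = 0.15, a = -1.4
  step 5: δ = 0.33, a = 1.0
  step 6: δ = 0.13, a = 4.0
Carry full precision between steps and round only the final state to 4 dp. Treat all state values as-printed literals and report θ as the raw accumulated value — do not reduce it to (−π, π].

after step 1 (δ=0.4, a=0.2): (9.066368, 11.107577, 1.640297, 18.210000)
after step 2 (δ=-0.22, a=0.4): (9.003138, 12.015878, 1.564888, 18.230000)
after step 3 (δ=0.25, a=-1.3): (9.008524, 12.927363, 1.651089, 18.165000)
after step 4 (δ=0.15, a=-1.4): (8.935677, 13.832686, 1.701929, 18.095000)
after step 5 (δ=0.33, a=1.0): (8.817374, 14.729669, 1.816707, 18.145000)
after step 6 (δ=0.13, a=4.0): (8.596513, 15.609625, 1.860637, 18.345000)

(8.5965, 15.6096, 1.8606, 18.3450)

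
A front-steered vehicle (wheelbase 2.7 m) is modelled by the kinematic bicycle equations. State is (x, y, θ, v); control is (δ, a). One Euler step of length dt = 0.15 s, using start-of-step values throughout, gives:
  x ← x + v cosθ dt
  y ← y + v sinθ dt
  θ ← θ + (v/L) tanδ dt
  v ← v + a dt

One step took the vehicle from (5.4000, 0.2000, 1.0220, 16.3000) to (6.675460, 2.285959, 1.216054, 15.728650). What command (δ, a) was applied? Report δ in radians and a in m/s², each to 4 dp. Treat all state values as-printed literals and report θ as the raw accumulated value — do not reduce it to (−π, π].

a = (v'−v)/dt = (-0.571350)/0.15 = -3.8090
Δθ = θ'−θ = 0.194054;  (v·dt/L) = 16.3000·0.15/2.7 = 0.905556
tan δ = Δθ·L/(v·dt) = 0.214293  →  δ = 0.2111

δ = 0.2111, a = -3.8090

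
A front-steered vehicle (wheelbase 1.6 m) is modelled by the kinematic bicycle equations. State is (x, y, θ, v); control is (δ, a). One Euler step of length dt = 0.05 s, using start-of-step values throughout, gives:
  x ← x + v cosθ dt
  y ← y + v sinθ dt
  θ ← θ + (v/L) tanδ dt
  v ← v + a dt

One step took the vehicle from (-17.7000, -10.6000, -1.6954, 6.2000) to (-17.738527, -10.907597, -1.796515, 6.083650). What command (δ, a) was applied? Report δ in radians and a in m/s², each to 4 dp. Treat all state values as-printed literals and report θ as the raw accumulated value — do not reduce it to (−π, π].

a = (v'−v)/dt = (-0.116350)/0.05 = -2.3270
Δθ = θ'−θ = -0.101115;  (v·dt/L) = 6.2000·0.05/1.6 = 0.193750
tan δ = Δθ·L/(v·dt) = -0.521884  →  δ = -0.4810

δ = -0.4810, a = -2.3270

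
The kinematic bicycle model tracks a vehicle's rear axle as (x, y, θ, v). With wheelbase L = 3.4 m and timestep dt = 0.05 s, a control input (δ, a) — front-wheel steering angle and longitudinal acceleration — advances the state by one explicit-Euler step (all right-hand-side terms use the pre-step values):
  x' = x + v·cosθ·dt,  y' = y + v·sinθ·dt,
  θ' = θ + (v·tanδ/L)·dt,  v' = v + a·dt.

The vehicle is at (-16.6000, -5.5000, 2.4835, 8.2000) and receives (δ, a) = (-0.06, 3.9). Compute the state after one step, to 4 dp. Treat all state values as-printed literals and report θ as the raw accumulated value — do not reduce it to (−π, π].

x' = -16.6000 + 8.2000·cos(2.4835)·0.05 = -16.9244
y' = -5.5000 + 8.2000·sin(2.4835)·0.05 = -5.2492
θ' = 2.4835 + (8.2000/3.4)·tan(-0.06)·0.05 = 2.4763
v' = 8.2000 + 3.9000·0.05 = 8.3950

(-16.9244, -5.2492, 2.4763, 8.3950)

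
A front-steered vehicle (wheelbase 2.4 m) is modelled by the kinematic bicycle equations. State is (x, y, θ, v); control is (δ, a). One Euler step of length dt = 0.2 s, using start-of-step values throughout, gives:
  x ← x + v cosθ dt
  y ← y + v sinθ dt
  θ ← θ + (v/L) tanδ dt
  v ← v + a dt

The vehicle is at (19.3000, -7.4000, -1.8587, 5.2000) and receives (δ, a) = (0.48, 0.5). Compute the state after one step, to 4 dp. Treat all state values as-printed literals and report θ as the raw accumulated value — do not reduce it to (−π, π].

(19.0047, -8.3972, -1.6331, 5.3000)

x' = 19.3000 + 5.2000·cos(-1.8587)·0.2 = 19.0047
y' = -7.4000 + 5.2000·sin(-1.8587)·0.2 = -8.3972
θ' = -1.8587 + (5.2000/2.4)·tan(0.48)·0.2 = -1.6331
v' = 5.2000 + 0.5000·0.2 = 5.3000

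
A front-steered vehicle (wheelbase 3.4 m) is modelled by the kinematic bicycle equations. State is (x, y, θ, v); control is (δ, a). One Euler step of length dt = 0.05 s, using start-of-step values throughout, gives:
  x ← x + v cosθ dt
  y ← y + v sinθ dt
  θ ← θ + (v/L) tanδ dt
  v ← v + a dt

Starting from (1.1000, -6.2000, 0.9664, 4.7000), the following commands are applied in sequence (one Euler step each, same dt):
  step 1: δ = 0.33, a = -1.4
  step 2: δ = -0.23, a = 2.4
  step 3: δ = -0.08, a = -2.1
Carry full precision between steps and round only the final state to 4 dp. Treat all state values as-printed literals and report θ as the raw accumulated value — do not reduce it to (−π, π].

(1.4940, -5.6166, 0.9685, 4.6450)

after step 1 (δ=0.33, a=-1.4): (1.233542, -6.006631, 0.990075, 4.630000)
after step 2 (δ=-0.23, a=2.4): (1.360550, -5.813082, 0.974132, 4.750000)
after step 3 (δ=-0.08, a=-2.1): (1.493998, -5.616618, 0.968532, 4.645000)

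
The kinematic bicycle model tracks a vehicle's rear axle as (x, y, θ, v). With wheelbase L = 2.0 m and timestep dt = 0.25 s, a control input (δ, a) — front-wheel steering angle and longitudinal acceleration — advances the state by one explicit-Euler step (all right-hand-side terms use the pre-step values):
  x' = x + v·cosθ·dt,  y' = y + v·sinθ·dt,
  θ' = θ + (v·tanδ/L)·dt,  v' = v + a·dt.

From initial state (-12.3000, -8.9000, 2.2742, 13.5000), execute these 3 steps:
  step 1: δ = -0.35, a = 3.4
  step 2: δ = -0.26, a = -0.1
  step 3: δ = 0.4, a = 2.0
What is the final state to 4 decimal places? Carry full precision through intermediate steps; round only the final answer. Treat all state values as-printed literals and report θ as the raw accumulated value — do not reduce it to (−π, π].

(-13.4355, 0.5604, 1.9381, 14.8250)

after step 1 (δ=-0.35, a=3.4): (-14.483008, -6.326073, 1.658214, 14.350000)
after step 2 (δ=-0.26, a=-0.1): (-14.796221, -2.752272, 1.181038, 14.325000)
after step 3 (δ=0.4, a=2.0): (-13.435473, 0.560388, 1.938102, 14.825000)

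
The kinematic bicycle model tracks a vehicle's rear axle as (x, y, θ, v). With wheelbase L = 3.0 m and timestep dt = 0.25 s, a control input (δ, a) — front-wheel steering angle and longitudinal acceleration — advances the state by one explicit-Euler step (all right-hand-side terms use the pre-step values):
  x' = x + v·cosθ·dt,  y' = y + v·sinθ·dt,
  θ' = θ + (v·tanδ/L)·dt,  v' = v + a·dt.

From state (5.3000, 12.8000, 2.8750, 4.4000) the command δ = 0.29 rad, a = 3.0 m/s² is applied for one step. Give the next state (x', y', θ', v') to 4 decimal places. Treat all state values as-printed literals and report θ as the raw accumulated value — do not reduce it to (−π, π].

x' = 5.3000 + 4.4000·cos(2.8750)·0.25 = 4.2389
y' = 12.8000 + 4.4000·sin(2.8750)·0.25 = 13.0898
θ' = 2.8750 + (4.4000/3.0)·tan(0.29)·0.25 = 2.9844
v' = 4.4000 + 3.0000·0.25 = 5.1500

(4.2389, 13.0898, 2.9844, 5.1500)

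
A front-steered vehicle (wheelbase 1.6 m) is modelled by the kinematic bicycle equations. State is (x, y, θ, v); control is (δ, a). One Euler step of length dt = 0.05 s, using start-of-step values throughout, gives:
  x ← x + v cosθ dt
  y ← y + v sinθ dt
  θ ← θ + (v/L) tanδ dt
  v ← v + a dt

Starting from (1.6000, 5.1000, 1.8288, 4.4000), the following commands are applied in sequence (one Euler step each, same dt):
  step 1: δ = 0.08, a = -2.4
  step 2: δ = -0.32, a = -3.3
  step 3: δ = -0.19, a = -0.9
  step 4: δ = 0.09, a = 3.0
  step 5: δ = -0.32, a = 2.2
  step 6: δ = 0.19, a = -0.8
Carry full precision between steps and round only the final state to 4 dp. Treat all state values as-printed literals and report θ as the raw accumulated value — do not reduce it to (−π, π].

after step 1 (δ=0.08, a=-2.4): (1.543867, 5.312718, 1.839824, 4.280000)
after step 2 (δ=-0.32, a=-3.3): (1.486987, 5.519021, 1.795500, 4.115000)
after step 3 (δ=-0.19, a=-0.9): (1.441142, 5.719598, 1.770769, 4.070000)
after step 4 (δ=0.09, a=3.0): (1.400718, 5.919043, 1.782247, 4.220000)
after step 5 (δ=-0.32, a=2.2): (1.356434, 6.125343, 1.738545, 4.330000)
after step 6 (δ=0.19, a=-0.8): (1.320287, 6.338804, 1.764568, 4.290000)

(1.3203, 6.3388, 1.7646, 4.2900)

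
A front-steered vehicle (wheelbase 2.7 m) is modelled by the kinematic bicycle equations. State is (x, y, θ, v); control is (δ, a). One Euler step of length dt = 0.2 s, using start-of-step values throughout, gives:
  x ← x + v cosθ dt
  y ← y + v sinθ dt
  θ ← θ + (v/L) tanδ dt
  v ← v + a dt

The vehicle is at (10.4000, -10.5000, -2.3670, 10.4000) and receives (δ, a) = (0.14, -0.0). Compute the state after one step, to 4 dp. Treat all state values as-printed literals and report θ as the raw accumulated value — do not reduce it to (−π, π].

(8.9134, -11.9548, -2.2584, 10.4000)

x' = 10.4000 + 10.4000·cos(-2.3670)·0.2 = 8.9134
y' = -10.5000 + 10.4000·sin(-2.3670)·0.2 = -11.9548
θ' = -2.3670 + (10.4000/2.7)·tan(0.14)·0.2 = -2.2584
v' = 10.4000 + 0.0000·0.2 = 10.4000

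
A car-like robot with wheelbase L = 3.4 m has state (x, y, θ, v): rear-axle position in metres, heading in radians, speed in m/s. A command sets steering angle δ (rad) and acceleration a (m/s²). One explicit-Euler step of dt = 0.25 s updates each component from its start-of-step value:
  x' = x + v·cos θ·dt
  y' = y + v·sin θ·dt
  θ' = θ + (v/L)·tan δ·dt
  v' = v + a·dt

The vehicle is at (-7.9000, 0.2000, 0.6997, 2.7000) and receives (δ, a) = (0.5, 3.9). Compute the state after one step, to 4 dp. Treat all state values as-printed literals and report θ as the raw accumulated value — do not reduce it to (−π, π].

x' = -7.9000 + 2.7000·cos(0.6997)·0.25 = -7.3836
y' = 0.2000 + 2.7000·sin(0.6997)·0.25 = 0.6347
θ' = 0.6997 + (2.7000/3.4)·tan(0.5)·0.25 = 0.8082
v' = 2.7000 + 3.9000·0.25 = 3.6750

(-7.3836, 0.6347, 0.8082, 3.6750)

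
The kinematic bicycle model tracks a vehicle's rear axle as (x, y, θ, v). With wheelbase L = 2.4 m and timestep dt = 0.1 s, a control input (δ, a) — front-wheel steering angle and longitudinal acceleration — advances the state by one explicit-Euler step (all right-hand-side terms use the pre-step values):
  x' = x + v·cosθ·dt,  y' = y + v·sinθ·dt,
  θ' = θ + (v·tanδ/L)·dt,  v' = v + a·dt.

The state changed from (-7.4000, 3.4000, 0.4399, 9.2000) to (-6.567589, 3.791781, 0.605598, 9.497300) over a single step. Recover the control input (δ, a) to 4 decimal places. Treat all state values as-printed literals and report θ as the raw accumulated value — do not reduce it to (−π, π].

δ = 0.4080, a = 2.9730

a = (v'−v)/dt = (0.297300)/0.1 = 2.9730
Δθ = θ'−θ = 0.165698;  (v·dt/L) = 9.2000·0.1/2.4 = 0.383333
tan δ = Δθ·L/(v·dt) = 0.432256  →  δ = 0.4080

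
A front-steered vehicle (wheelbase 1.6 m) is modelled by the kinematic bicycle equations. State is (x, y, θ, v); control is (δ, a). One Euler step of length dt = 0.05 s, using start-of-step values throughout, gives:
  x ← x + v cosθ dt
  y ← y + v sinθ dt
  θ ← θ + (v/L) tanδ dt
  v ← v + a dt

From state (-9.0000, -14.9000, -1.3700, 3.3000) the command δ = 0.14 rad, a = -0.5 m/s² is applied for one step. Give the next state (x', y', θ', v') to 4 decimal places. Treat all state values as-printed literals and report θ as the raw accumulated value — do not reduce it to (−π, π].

(-8.9671, -15.0617, -1.3555, 3.2750)

x' = -9.0000 + 3.3000·cos(-1.3700)·0.05 = -8.9671
y' = -14.9000 + 3.3000·sin(-1.3700)·0.05 = -15.0617
θ' = -1.3700 + (3.3000/1.6)·tan(0.14)·0.05 = -1.3555
v' = 3.3000 − 0.5000·0.05 = 3.2750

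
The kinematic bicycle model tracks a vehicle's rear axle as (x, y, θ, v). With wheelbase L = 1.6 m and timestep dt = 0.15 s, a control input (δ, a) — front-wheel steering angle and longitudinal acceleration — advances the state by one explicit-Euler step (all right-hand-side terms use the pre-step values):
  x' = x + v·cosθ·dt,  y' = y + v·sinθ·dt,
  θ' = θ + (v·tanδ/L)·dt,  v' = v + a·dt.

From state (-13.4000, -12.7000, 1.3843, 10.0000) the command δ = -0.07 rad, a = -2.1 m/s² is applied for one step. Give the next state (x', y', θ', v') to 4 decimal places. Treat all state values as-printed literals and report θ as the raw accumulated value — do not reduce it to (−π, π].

(-13.1219, -11.2260, 1.3186, 9.6850)

x' = -13.4000 + 10.0000·cos(1.3843)·0.15 = -13.1219
y' = -12.7000 + 10.0000·sin(1.3843)·0.15 = -11.2260
θ' = 1.3843 + (10.0000/1.6)·tan(-0.07)·0.15 = 1.3186
v' = 10.0000 − 2.1000·0.15 = 9.6850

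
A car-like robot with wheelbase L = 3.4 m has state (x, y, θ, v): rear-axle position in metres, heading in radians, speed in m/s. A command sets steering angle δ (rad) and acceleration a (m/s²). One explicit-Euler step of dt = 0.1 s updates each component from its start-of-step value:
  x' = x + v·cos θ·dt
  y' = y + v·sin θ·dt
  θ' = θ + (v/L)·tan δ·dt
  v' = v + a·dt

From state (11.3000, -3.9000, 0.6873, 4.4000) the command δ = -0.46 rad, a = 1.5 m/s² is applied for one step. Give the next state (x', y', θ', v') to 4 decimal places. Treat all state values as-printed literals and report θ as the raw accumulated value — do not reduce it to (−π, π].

(11.6401, -3.6208, 0.6232, 4.5500)

x' = 11.3000 + 4.4000·cos(0.6873)·0.1 = 11.6401
y' = -3.9000 + 4.4000·sin(0.6873)·0.1 = -3.6208
θ' = 0.6873 + (4.4000/3.4)·tan(-0.46)·0.1 = 0.6232
v' = 4.4000 + 1.5000·0.1 = 4.5500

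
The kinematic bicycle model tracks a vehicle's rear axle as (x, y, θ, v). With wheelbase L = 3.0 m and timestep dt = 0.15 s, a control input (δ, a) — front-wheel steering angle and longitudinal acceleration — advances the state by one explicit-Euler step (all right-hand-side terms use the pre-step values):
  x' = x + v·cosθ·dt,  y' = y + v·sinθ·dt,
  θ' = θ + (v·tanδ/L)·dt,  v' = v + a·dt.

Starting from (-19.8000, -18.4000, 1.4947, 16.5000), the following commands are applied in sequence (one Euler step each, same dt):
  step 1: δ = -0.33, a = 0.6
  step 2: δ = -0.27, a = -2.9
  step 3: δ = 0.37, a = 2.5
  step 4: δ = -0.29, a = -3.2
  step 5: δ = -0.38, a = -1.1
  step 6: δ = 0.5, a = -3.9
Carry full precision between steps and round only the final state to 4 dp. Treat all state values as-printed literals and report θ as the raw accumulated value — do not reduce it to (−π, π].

(-13.7432, -5.5257, 1.1626, 15.3000)

after step 1 (δ=-0.33, a=0.6): (-19.611843, -15.932162, 1.212117, 16.590000)
after step 2 (δ=-0.27, a=-2.9): (-18.738285, -13.602028, 0.982546, 16.155000)
after step 3 (δ=0.37, a=2.5): (-17.393609, -11.586095, 1.295843, 16.530000)
after step 4 (δ=-0.29, a=-3.2): (-16.720419, -9.199730, 1.049204, 16.050000)
after step 5 (δ=-0.38, a=-1.1): (-15.520855, -7.112362, 0.728676, 15.885000)
after step 6 (δ=0.5, a=-3.9): (-13.743188, -5.525732, 1.162576, 15.300000)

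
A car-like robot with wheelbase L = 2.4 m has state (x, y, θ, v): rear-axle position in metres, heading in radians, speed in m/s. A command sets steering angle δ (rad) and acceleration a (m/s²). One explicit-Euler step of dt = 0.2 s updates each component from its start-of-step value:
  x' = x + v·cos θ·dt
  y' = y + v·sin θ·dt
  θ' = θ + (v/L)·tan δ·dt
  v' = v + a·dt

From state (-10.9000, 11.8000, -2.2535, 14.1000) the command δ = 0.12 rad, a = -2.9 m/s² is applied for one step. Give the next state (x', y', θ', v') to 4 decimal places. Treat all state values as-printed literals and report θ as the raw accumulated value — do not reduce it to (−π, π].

x' = -10.9000 + 14.1000·cos(-2.2535)·0.2 = -12.6791
y' = 11.8000 + 14.1000·sin(-2.2535)·0.2 = 9.6120
θ' = -2.2535 + (14.1000/2.4)·tan(0.12)·0.2 = -2.1118
v' = 14.1000 − 2.9000·0.2 = 13.5200

(-12.6791, 9.6120, -2.1118, 13.5200)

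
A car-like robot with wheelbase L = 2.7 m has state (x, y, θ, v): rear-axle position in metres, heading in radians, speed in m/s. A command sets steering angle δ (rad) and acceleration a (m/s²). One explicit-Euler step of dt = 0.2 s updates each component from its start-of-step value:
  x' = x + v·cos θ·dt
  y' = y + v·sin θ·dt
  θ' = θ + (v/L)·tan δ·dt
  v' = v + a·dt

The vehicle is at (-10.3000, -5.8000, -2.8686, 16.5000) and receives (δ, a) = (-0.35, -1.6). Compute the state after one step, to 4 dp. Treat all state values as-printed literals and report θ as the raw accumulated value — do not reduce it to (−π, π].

(-13.4778, -6.6897, -3.3147, 16.1800)

x' = -10.3000 + 16.5000·cos(-2.8686)·0.2 = -13.4778
y' = -5.8000 + 16.5000·sin(-2.8686)·0.2 = -6.6897
θ' = -2.8686 + (16.5000/2.7)·tan(-0.35)·0.2 = -3.3147
v' = 16.5000 − 1.6000·0.2 = 16.1800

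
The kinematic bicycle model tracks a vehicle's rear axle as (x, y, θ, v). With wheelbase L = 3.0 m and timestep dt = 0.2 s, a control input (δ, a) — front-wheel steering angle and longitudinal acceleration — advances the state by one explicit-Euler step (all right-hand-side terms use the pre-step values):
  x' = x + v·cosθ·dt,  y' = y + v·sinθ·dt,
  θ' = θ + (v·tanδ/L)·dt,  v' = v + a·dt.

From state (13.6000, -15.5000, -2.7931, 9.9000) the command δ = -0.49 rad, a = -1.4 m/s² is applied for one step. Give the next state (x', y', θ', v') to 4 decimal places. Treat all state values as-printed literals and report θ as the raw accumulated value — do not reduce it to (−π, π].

(11.7390, -16.1761, -3.1451, 9.6200)

x' = 13.6000 + 9.9000·cos(-2.7931)·0.2 = 11.7390
y' = -15.5000 + 9.9000·sin(-2.7931)·0.2 = -16.1761
θ' = -2.7931 + (9.9000/3.0)·tan(-0.49)·0.2 = -3.1451
v' = 9.9000 − 1.4000·0.2 = 9.6200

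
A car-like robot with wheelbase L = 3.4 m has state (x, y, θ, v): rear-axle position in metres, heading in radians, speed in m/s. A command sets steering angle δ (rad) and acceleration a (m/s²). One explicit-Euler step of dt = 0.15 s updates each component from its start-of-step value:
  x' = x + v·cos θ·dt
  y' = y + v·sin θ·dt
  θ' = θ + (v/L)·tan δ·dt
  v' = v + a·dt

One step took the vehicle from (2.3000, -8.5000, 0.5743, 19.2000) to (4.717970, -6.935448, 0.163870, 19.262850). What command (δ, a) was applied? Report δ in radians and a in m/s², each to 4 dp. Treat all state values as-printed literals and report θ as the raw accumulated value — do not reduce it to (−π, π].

a = (v'−v)/dt = (0.062850)/0.15 = 0.4190
Δθ = θ'−θ = -0.410430;  (v·dt/L) = 19.2000·0.15/3.4 = 0.847059
tan δ = Δθ·L/(v·dt) = -0.484535  →  δ = -0.4512

δ = -0.4512, a = 0.4190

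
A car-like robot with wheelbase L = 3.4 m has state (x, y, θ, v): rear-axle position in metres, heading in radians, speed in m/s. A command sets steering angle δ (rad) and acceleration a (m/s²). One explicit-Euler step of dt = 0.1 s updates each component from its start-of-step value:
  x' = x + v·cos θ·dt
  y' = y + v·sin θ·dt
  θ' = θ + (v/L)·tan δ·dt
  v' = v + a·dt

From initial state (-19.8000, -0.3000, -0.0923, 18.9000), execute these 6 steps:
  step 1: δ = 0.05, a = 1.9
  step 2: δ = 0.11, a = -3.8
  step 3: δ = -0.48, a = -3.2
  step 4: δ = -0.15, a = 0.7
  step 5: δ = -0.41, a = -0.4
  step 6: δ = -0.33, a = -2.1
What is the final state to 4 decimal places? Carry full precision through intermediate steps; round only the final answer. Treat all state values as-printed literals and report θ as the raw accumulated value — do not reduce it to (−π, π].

after step 1 (δ=0.05, a=1.9): (-17.918045, -0.474199, -0.064483, 19.090000)
after step 2 (δ=0.11, a=-3.8): (-16.013012, -0.597212, -0.002471, 18.710000)
after step 3 (δ=-0.48, a=-3.2): (-14.142018, -0.601834, -0.288960, 18.390000)
after step 4 (δ=-0.15, a=0.7): (-12.379262, -1.125867, -0.370706, 18.460000)
after step 5 (δ=-0.41, a=-0.4): (-10.658657, -1.794624, -0.606685, 18.420000)
after step 6 (δ=-0.33, a=-2.1): (-9.145376, -2.844835, -0.792253, 18.210000)

(-9.1454, -2.8448, -0.7923, 18.2100)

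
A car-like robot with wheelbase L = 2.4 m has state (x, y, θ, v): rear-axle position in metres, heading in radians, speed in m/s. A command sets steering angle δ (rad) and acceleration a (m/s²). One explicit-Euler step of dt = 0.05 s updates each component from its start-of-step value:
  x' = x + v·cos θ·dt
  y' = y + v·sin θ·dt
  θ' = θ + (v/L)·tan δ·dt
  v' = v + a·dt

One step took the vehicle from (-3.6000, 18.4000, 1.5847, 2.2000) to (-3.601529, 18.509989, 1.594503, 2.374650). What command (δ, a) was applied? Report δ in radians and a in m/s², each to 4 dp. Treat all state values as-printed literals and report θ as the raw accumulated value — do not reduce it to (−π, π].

a = (v'−v)/dt = (0.174650)/0.05 = 3.4930
Δθ = θ'−θ = 0.009803;  (v·dt/L) = 2.2000·0.05/2.4 = 0.045833
tan δ = Δθ·L/(v·dt) = 0.213884  →  δ = 0.2107

δ = 0.2107, a = 3.4930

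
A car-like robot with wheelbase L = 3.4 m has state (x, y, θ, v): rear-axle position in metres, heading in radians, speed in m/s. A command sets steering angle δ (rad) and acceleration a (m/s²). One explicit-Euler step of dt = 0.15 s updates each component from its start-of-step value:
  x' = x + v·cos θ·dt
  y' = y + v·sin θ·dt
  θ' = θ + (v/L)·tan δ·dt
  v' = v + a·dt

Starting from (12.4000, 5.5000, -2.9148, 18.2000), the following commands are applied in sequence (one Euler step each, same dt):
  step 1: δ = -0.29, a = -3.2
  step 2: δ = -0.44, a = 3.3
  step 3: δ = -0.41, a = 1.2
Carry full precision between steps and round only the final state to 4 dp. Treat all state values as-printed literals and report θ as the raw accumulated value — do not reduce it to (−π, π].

(4.5456, 5.9358, -3.8717, 18.3950)

after step 1 (δ=-0.29, a=-3.2): (9.739908, 4.886150, -3.154408, 17.720000)
after step 2 (δ=-0.44, a=3.3): (7.082126, 4.920212, -3.522448, 18.215000)
after step 3 (δ=-0.41, a=1.2): (4.545650, 5.935828, -3.871718, 18.395000)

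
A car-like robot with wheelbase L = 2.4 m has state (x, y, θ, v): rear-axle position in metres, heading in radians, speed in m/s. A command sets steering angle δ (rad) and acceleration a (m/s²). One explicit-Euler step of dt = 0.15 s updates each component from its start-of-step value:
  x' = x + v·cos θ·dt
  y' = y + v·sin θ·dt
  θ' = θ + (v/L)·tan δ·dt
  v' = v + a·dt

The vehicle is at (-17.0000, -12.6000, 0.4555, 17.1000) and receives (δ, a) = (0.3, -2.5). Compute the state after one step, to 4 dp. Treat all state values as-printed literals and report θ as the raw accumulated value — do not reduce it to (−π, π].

x' = -17.0000 + 17.1000·cos(0.4555)·0.15 = -14.6965
y' = -12.6000 + 17.1000·sin(0.4555)·0.15 = -11.4716
θ' = 0.4555 + (17.1000/2.4)·tan(0.3)·0.15 = 0.7861
v' = 17.1000 − 2.5000·0.15 = 16.7250

(-14.6965, -11.4716, 0.7861, 16.7250)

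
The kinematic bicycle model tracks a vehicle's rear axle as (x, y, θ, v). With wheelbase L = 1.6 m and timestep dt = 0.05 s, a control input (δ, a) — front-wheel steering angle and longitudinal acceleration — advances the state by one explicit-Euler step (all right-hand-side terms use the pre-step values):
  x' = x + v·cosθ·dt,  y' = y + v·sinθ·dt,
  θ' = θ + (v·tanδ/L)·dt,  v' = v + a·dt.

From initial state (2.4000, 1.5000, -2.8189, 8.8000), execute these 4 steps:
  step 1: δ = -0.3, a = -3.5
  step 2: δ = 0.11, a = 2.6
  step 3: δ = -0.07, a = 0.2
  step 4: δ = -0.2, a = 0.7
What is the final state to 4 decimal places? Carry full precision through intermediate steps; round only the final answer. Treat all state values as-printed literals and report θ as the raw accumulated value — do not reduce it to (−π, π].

after step 1 (δ=-0.3, a=-3.5): (1.982711, 1.360467, -2.903967, 8.625000)
after step 2 (δ=0.11, a=2.6): (1.563579, 1.258952, -2.874199, 8.755000)
after step 3 (δ=-0.07, a=0.2): (1.141385, 1.143291, -2.893382, 8.765000)
after step 4 (δ=-0.2, a=0.7): (0.716566, 1.035626, -2.948905, 8.800000)

(0.7166, 1.0356, -2.9489, 8.8000)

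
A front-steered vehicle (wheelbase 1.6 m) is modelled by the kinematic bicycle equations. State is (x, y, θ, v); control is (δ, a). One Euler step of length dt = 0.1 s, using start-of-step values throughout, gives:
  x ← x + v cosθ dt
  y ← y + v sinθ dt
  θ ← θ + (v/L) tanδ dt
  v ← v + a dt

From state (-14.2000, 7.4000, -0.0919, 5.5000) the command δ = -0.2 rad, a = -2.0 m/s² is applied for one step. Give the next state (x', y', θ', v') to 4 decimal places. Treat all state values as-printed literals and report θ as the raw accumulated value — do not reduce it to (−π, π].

x' = -14.2000 + 5.5000·cos(-0.0919)·0.1 = -13.6523
y' = 7.4000 + 5.5000·sin(-0.0919)·0.1 = 7.3495
θ' = -0.0919 + (5.5000/1.6)·tan(-0.2)·0.1 = -0.1616
v' = 5.5000 − 2.0000·0.1 = 5.3000

(-13.6523, 7.3495, -0.1616, 5.3000)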